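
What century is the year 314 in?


Century = (year - 1) // 100 + 1
= (314 - 1) // 100 + 1
= 313 // 100 + 1
= 3 + 1

4th century


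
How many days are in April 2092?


April 2092

30 days


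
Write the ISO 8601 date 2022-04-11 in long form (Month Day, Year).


ISO 2022-04-11 parses as year=2022, month=04, day=11
Month 4 -> April

April 11, 2022


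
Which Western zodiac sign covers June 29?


Date: June 29
Conventional tropical zodiac dates: Cancer from June 21 onward; Leo starts July 23
June 29 falls within the Cancer range

Cancer


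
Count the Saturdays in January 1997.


January 1997 has 31 days
Anchor: Jan 1, 1997. With p = 1997 - 1 = 1996: (p + p//4 - p//100 + p//400) mod 7 = (1996 + 499 - 19 + 4) mod 7 = 2480 mod 7 = 2 -> Wednesday (Mon=0 ... Sun=6)
January 1 is the anchor itself -> Wednesday
First Saturday is January 4
Saturdays: 4, 11, 18, 25

4 Saturdays


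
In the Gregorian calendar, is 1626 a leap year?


Gregorian leap year rule: divisible by 4, but not by 100, unless also by 400.
1626 is not divisible by 4 -> not a leap year

No


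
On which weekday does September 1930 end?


September 1930 has 30 days
Anchor: Jan 1, 1930. With p = 1930 - 1 = 1929: (p + p//4 - p//100 + p//400) mod 7 = (1929 + 482 - 19 + 4) mod 7 = 2396 mod 7 = 2 -> Wednesday (Mon=0 ... Sun=6)
Days before September (Jan-Aug): 243; September 1 index = (2 + 243) mod 7 = 0 -> Monday
Last day offset: 30 - 1 = 29 days
Weekday index = (0 + 29) mod 7 = 1

Tuesday, September 30


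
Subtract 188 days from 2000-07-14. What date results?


Start: 2000-07-14, subtract 188 days
Back 14 days from July 14 reaches June 30, 2000 -> 174 left
June 2000 has 30 days -> back to May 31, 2000 -> 144 left
May 2000 has 31 days -> back to April 30, 2000 -> 113 left
April 2000 has 30 days -> back to March 31, 2000 -> 83 left
March 2000 has 31 days -> back to February 29, 2000 -> 52 left
February 2000 has 29 days -> back to January 31, 2000 -> 23 left
January 2000: 31 - 23 = 8 -> lands on January 8

Result: 2000-01-08


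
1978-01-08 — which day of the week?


Date: January 8, 1978
Anchor: Jan 1, 1978. With p = 1978 - 1 = 1977: (p + p//4 - p//100 + p//400) mod 7 = (1977 + 494 - 19 + 4) mod 7 = 2456 mod 7 = 6 -> Sunday (Mon=0 ... Sun=6)
Days into year = 8 - 1 = 7
Weekday index = (6 + 7) mod 7 = 6

Day of the week: Sunday


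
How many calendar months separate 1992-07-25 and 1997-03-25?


From July 1992 to March 1997
5 years * 12 = 60 months, minus 4 months = 56

56 months


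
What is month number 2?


Month 2 of 12

February


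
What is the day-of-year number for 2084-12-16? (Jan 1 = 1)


Date: December 16, 2084
Days in months 1 through 11: 335
Plus 16 days in December

Day of year: 351


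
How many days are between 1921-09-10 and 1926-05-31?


From 1921-09-10 to 1926-05-31
1921-09-10: days before September = 31 + 28 + 31 + 30 + 31 + 30 + 31 + 31 = 243 (1921 is not a leap year); day of year = 243 + 10 = 253
1926-05-31: days before May = 31 + 28 + 31 + 30 = 120 (1926 is not a leap year); day of year = 120 + 31 = 151
Rest of 1921: 365 - 253 = 112
Full years 1922 (365), 1923 (365), 1924 (366), 1925 (365): 1461
Total = 112 + 1461 + 151 = 1724

1724 days


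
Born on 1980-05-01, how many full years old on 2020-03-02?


Birth: 1980-05-01
Reference: 2020-03-02
Year difference: 2020 - 1980 = 40
Birthday not yet reached in 2020, subtract 1

39 years old


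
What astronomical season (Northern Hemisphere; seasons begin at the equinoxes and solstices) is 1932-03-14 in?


Date: March 14
Astronomical Winter (approx.; exact equinox/solstice day varies by year): December 21 to March 19
March 14 falls within the Winter window

Winter


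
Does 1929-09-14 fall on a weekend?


Anchor: Jan 1, 1929. With p = 1929 - 1 = 1928: (p + p//4 - p//100 + p//400) mod 7 = (1928 + 482 - 19 + 4) mod 7 = 2395 mod 7 = 1 -> Tuesday (Mon=0 ... Sun=6)
Day of year: 257; offset = 256
Weekday index = (1 + 256) mod 7 = 5 -> Saturday
Weekend days: Saturday, Sunday

Yes


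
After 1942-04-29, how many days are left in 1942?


Day of year: 119 of 365
Remaining = 365 - 119

246 days


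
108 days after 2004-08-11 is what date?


Start: 2004-08-11, add 108 days
August 2004 has 31 days: 31 - 11 = 20 days to August 31 -> 88 left
September 2004 has 30 days -> 58 left
October 2004 has 31 days -> 27 left
November 2004: 27 <= 30 -> lands on November 27

Result: 2004-11-27


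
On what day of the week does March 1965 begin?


Target: March 1, 1965
Anchor: Jan 1, 1965. With p = 1965 - 1 = 1964: (p + p//4 - p//100 + p//400) mod 7 = (1964 + 491 - 19 + 4) mod 7 = 2440 mod 7 = 4 -> Friday (Mon=0 ... Sun=6)
Days before March (Jan-Feb): 59 days
Weekday index = (4 + 59) mod 7 = 0

Monday


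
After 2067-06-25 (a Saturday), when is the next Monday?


Current: Saturday
Target: Monday
Days ahead: 2

Next Monday: 2067-06-27


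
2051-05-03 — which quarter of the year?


Month: May (month 5)
Q1: Jan-Mar, Q2: Apr-Jun, Q3: Jul-Sep, Q4: Oct-Dec

Q2


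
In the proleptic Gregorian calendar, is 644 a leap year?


Gregorian leap year rule: divisible by 4, but not by 100, unless also by 400.
644 is divisible by 4 but not 100 -> leap year

Yes


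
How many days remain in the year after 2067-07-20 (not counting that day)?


Day of year: 201 of 365
Remaining = 365 - 201

164 days


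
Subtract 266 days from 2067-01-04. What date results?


Start: 2067-01-04, subtract 266 days
Back 4 days from January 4 reaches December 31, 2066 -> 262 left
December 2066 has 31 days -> back to November 30, 2066 -> 231 left
November 2066 has 30 days -> back to October 31, 2066 -> 201 left
October 2066 has 31 days -> back to September 30, 2066 -> 170 left
September 2066 has 30 days -> back to August 31, 2066 -> 140 left
August 2066 has 31 days -> back to July 31, 2066 -> 109 left
July 2066 has 31 days -> back to June 30, 2066 -> 78 left
June 2066 has 30 days -> back to May 31, 2066 -> 48 left
May 2066 has 31 days -> back to April 30, 2066 -> 17 left
April 2066: 30 - 17 = 13 -> lands on April 13

Result: 2066-04-13


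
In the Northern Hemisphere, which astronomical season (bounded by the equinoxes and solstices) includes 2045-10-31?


Date: October 31
Astronomical Autumn (approx.; exact equinox/solstice day varies by year): September 22 to December 20
October 31 falls within the Autumn window

Autumn


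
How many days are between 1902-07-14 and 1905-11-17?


From 1902-07-14 to 1905-11-17
1902-07-14: days before July = 31 + 28 + 31 + 30 + 31 + 30 = 181 (1902 is not a leap year); day of year = 181 + 14 = 195
1905-11-17: days before November = 31 + 28 + 31 + 30 + 31 + 30 + 31 + 31 + 30 + 31 = 304 (1905 is not a leap year); day of year = 304 + 17 = 321
Rest of 1902: 365 - 195 = 170
Full years 1903 (365), 1904 (366): 731
Total = 170 + 731 + 321 = 1222

1222 days


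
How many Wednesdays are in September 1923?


September 1923 has 30 days
Anchor: Jan 1, 1923. With p = 1923 - 1 = 1922: (p + p//4 - p//100 + p//400) mod 7 = (1922 + 480 - 19 + 4) mod 7 = 2387 mod 7 = 0 -> Monday (Mon=0 ... Sun=6)
Days before September (Jan-Aug): 243; September 1 index = (0 + 243) mod 7 = 5 -> Saturday
First Wednesday is September 5
Wednesdays: 5, 12, 19, 26

4 Wednesdays


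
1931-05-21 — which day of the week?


Date: May 21, 1931
Anchor: Jan 1, 1931. With p = 1931 - 1 = 1930: (p + p//4 - p//100 + p//400) mod 7 = (1930 + 482 - 19 + 4) mod 7 = 2397 mod 7 = 3 -> Thursday (Mon=0 ... Sun=6)
Days before May (Jan-Apr): 120; offset = 120 + 21 - 1 = 140
Weekday index = (3 + 140) mod 7 = 3

Day of the week: Thursday


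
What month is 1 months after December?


December is month 12
12 + 1 = 13; wrap: 13 - 12 = 1

January


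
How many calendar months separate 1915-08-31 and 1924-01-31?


From August 1915 to January 1924
9 years * 12 = 108 months, minus 7 months = 101

101 months


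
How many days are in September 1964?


September 1964

30 days


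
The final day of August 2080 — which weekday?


August 2080 has 31 days
Anchor: Jan 1, 2080. With p = 2080 - 1 = 2079: (p + p//4 - p//100 + p//400) mod 7 = (2079 + 519 - 20 + 5) mod 7 = 2583 mod 7 = 0 -> Monday (Mon=0 ... Sun=6)
Days before August (Jan-Jul): 213; August 1 index = (0 + 213) mod 7 = 3 -> Thursday
Last day offset: 31 - 1 = 30 days
Weekday index = (3 + 30) mod 7 = 5

Saturday, August 31


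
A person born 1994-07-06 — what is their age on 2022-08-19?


Birth: 1994-07-06
Reference: 2022-08-19
Year difference: 2022 - 1994 = 28

28 years old


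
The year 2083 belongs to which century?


Century = (year - 1) // 100 + 1
= (2083 - 1) // 100 + 1
= 2082 // 100 + 1
= 20 + 1

21st century


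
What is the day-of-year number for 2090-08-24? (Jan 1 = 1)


Date: August 24, 2090
Days in months 1 through 7: 212
Plus 24 days in August

Day of year: 236


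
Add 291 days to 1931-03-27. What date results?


Start: 1931-03-27, add 291 days
March 1931 has 31 days: 31 - 27 = 4 days to March 31 -> 287 left
April 1931 has 30 days -> 257 left
May 1931 has 31 days -> 226 left
June 1931 has 30 days -> 196 left
July 1931 has 31 days -> 165 left
August 1931 has 31 days -> 134 left
September 1931 has 30 days -> 104 left
October 1931 has 31 days -> 73 left
November 1931 has 30 days -> 43 left
December 1931 has 31 days -> 12 left
January 1932: 12 <= 31 -> lands on January 12

Result: 1932-01-12


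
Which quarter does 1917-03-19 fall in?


Month: March (month 3)
Q1: Jan-Mar, Q2: Apr-Jun, Q3: Jul-Sep, Q4: Oct-Dec

Q1


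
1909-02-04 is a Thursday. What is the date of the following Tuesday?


Current: Thursday
Target: Tuesday
Days ahead: 5

Next Tuesday: 1909-02-09


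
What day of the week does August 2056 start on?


Target: August 1, 2056
Anchor: Jan 1, 2056. With p = 2056 - 1 = 2055: (p + p//4 - p//100 + p//400) mod 7 = (2055 + 513 - 20 + 5) mod 7 = 2553 mod 7 = 5 -> Saturday (Mon=0 ... Sun=6)
Days before August (Jan-Jul): 213 days
Weekday index = (5 + 213) mod 7 = 1

Tuesday


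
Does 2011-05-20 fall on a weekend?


Anchor: Jan 1, 2011. With p = 2011 - 1 = 2010: (p + p//4 - p//100 + p//400) mod 7 = (2010 + 502 - 20 + 5) mod 7 = 2497 mod 7 = 5 -> Saturday (Mon=0 ... Sun=6)
Day of year: 140; offset = 139
Weekday index = (5 + 139) mod 7 = 4 -> Friday
Weekend days: Saturday, Sunday

No


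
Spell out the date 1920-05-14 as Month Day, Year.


ISO 1920-05-14 parses as year=1920, month=05, day=14
Month 5 -> May

May 14, 1920


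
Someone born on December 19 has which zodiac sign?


Date: December 19
Conventional tropical zodiac dates: Sagittarius from November 22 onward; Capricorn starts December 22
December 19 falls within the Sagittarius range

Sagittarius


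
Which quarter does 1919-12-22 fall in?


Month: December (month 12)
Q1: Jan-Mar, Q2: Apr-Jun, Q3: Jul-Sep, Q4: Oct-Dec

Q4


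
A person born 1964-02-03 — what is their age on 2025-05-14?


Birth: 1964-02-03
Reference: 2025-05-14
Year difference: 2025 - 1964 = 61

61 years old


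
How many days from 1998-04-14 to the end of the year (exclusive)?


Day of year: 104 of 365
Remaining = 365 - 104

261 days


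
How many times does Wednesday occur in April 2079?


April 2079 has 30 days
Anchor: Jan 1, 2079. With p = 2079 - 1 = 2078: (p + p//4 - p//100 + p//400) mod 7 = (2078 + 519 - 20 + 5) mod 7 = 2582 mod 7 = 6 -> Sunday (Mon=0 ... Sun=6)
Days before April (Jan-Mar): 90; April 1 index = (6 + 90) mod 7 = 5 -> Saturday
First Wednesday is April 5
Wednesdays: 5, 12, 19, 26

4 Wednesdays


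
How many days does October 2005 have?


October 2005

31 days


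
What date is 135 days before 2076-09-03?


Start: 2076-09-03, subtract 135 days
Back 3 days from September 3 reaches August 31, 2076 -> 132 left
August 2076 has 31 days -> back to July 31, 2076 -> 101 left
July 2076 has 31 days -> back to June 30, 2076 -> 70 left
June 2076 has 30 days -> back to May 31, 2076 -> 40 left
May 2076 has 31 days -> back to April 30, 2076 -> 9 left
April 2076: 30 - 9 = 21 -> lands on April 21

Result: 2076-04-21


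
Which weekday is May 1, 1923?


Target: May 1, 1923
Anchor: Jan 1, 1923. With p = 1923 - 1 = 1922: (p + p//4 - p//100 + p//400) mod 7 = (1922 + 480 - 19 + 4) mod 7 = 2387 mod 7 = 0 -> Monday (Mon=0 ... Sun=6)
Days before May (Jan-Apr): 120 days
Weekday index = (0 + 120) mod 7 = 1

Tuesday


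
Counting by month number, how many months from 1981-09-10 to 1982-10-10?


From September 1981 to October 1982
1 year * 12 = 12 months, plus 1 month = 13

13 months


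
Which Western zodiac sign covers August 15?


Date: August 15
Conventional tropical zodiac dates: Leo from July 23 onward; Virgo starts August 23
August 15 falls within the Leo range

Leo


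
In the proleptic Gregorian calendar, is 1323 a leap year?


Gregorian leap year rule: divisible by 4, but not by 100, unless also by 400.
1323 is not divisible by 4 -> not a leap year

No


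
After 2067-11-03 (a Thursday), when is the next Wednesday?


Current: Thursday
Target: Wednesday
Days ahead: 6

Next Wednesday: 2067-11-09


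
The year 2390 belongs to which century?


Century = (year - 1) // 100 + 1
= (2390 - 1) // 100 + 1
= 2389 // 100 + 1
= 23 + 1

24th century


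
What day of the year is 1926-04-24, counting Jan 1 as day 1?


Date: April 24, 1926
Days in months 1 through 3: 90
Plus 24 days in April

Day of year: 114


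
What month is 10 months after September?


September is month 9
9 + 10 = 19; wrap: 19 - 12 = 7

July


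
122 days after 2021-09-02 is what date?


Start: 2021-09-02, add 122 days
September 2021 has 30 days: 30 - 2 = 28 days to September 30 -> 94 left
October 2021 has 31 days -> 63 left
November 2021 has 30 days -> 33 left
December 2021 has 31 days -> 2 left
January 2022: 2 <= 31 -> lands on January 2

Result: 2022-01-02


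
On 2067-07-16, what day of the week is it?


Date: July 16, 2067
Anchor: Jan 1, 2067. With p = 2067 - 1 = 2066: (p + p//4 - p//100 + p//400) mod 7 = (2066 + 516 - 20 + 5) mod 7 = 2567 mod 7 = 5 -> Saturday (Mon=0 ... Sun=6)
Days before July (Jan-Jun): 181; offset = 181 + 16 - 1 = 196
Weekday index = (5 + 196) mod 7 = 5

Day of the week: Saturday


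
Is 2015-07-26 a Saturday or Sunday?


Anchor: Jan 1, 2015. With p = 2015 - 1 = 2014: (p + p//4 - p//100 + p//400) mod 7 = (2014 + 503 - 20 + 5) mod 7 = 2502 mod 7 = 3 -> Thursday (Mon=0 ... Sun=6)
Day of year: 207; offset = 206
Weekday index = (3 + 206) mod 7 = 6 -> Sunday
Weekend days: Saturday, Sunday

Yes


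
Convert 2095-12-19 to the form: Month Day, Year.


ISO 2095-12-19 parses as year=2095, month=12, day=19
Month 12 -> December

December 19, 2095


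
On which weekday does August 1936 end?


August 1936 has 31 days
Anchor: Jan 1, 1936. With p = 1936 - 1 = 1935: (p + p//4 - p//100 + p//400) mod 7 = (1935 + 483 - 19 + 4) mod 7 = 2403 mod 7 = 2 -> Wednesday (Mon=0 ... Sun=6)
Days before August (Jan-Jul): 213; August 1 index = (2 + 213) mod 7 = 5 -> Saturday
Last day offset: 31 - 1 = 30 days
Weekday index = (5 + 30) mod 7 = 0

Monday, August 31


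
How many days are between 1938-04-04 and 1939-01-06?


From 1938-04-04 to 1939-01-06
1938-04-04: days before April = 31 + 28 + 31 = 90 (1938 is not a leap year); day of year = 90 + 4 = 94
1939-01-06: day of year = 6
Rest of 1938: 365 - 94 = 271
Total = 271 + 6 = 277

277 days


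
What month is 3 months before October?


October is month 10
10 - 3 = 7

July


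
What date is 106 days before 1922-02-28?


Start: 1922-02-28, subtract 106 days
Back 28 days from February 28 reaches January 31, 1922 -> 78 left
January 1922 has 31 days -> back to December 31, 1921 -> 47 left
December 1921 has 31 days -> back to November 30, 1921 -> 16 left
November 1921: 30 - 16 = 14 -> lands on November 14

Result: 1921-11-14


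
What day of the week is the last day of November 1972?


November 1972 has 30 days
Anchor: Jan 1, 1972. With p = 1972 - 1 = 1971: (p + p//4 - p//100 + p//400) mod 7 = (1971 + 492 - 19 + 4) mod 7 = 2448 mod 7 = 5 -> Saturday (Mon=0 ... Sun=6)
Days before November (Jan-Oct): 305; November 1 index = (5 + 305) mod 7 = 2 -> Wednesday
Last day offset: 30 - 1 = 29 days
Weekday index = (2 + 29) mod 7 = 3

Thursday, November 30


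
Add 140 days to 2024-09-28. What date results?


Start: 2024-09-28, add 140 days
September 2024 has 30 days: 30 - 28 = 2 days to September 30 -> 138 left
October 2024 has 31 days -> 107 left
November 2024 has 30 days -> 77 left
December 2024 has 31 days -> 46 left
January 2025 has 31 days -> 15 left
February 2025: 15 <= 28 -> lands on February 15

Result: 2025-02-15


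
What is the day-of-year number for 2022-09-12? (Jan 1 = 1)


Date: September 12, 2022
Days in months 1 through 8: 243
Plus 12 days in September

Day of year: 255


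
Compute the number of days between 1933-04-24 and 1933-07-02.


From 1933-04-24 to 1933-07-02
1933-04-24: days before April = 31 + 28 + 31 = 90 (1933 is not a leap year); day of year = 90 + 24 = 114
1933-07-02: days before July = 31 + 28 + 31 + 30 + 31 + 30 = 181 (1933 is not a leap year); day of year = 181 + 2 = 183
Same year: 183 - 114 = 69

69 days


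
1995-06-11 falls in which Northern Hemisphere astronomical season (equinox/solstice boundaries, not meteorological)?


Date: June 11
Astronomical Spring (approx.; exact equinox/solstice day varies by year): March 20 to June 20
June 11 falls within the Spring window

Spring


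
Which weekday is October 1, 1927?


Target: October 1, 1927
Anchor: Jan 1, 1927. With p = 1927 - 1 = 1926: (p + p//4 - p//100 + p//400) mod 7 = (1926 + 481 - 19 + 4) mod 7 = 2392 mod 7 = 5 -> Saturday (Mon=0 ... Sun=6)
Days before October (Jan-Sep): 273 days
Weekday index = (5 + 273) mod 7 = 5

Saturday


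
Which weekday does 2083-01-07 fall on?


Date: January 7, 2083
Anchor: Jan 1, 2083. With p = 2083 - 1 = 2082: (p + p//4 - p//100 + p//400) mod 7 = (2082 + 520 - 20 + 5) mod 7 = 2587 mod 7 = 4 -> Friday (Mon=0 ... Sun=6)
Days into year = 7 - 1 = 6
Weekday index = (4 + 6) mod 7 = 3

Day of the week: Thursday


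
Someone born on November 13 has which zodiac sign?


Date: November 13
Conventional tropical zodiac dates: Scorpio from October 23 onward; Sagittarius starts November 22
November 13 falls within the Scorpio range

Scorpio


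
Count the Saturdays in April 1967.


April 1967 has 30 days
Anchor: Jan 1, 1967. With p = 1967 - 1 = 1966: (p + p//4 - p//100 + p//400) mod 7 = (1966 + 491 - 19 + 4) mod 7 = 2442 mod 7 = 6 -> Sunday (Mon=0 ... Sun=6)
Days before April (Jan-Mar): 90; April 1 index = (6 + 90) mod 7 = 5 -> Saturday
First Saturday is April 1
Saturdays: 1, 8, 15, 22, 29

5 Saturdays


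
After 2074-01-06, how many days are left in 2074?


Day of year: 6 of 365
Remaining = 365 - 6

359 days


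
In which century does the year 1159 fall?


Century = (year - 1) // 100 + 1
= (1159 - 1) // 100 + 1
= 1158 // 100 + 1
= 11 + 1

12th century


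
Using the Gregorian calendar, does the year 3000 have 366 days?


Gregorian leap year rule: divisible by 4, but not by 100, unless also by 400.
3000 is divisible by 100 but not 400 -> not a leap year

No


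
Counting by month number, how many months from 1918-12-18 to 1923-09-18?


From December 1918 to September 1923
5 years * 12 = 60 months, minus 3 months = 57

57 months


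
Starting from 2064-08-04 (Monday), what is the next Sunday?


Current: Monday
Target: Sunday
Days ahead: 6

Next Sunday: 2064-08-10


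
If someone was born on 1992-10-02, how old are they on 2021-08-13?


Birth: 1992-10-02
Reference: 2021-08-13
Year difference: 2021 - 1992 = 29
Birthday not yet reached in 2021, subtract 1

28 years old


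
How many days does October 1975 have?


October 1975

31 days


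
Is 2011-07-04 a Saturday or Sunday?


Anchor: Jan 1, 2011. With p = 2011 - 1 = 2010: (p + p//4 - p//100 + p//400) mod 7 = (2010 + 502 - 20 + 5) mod 7 = 2497 mod 7 = 5 -> Saturday (Mon=0 ... Sun=6)
Day of year: 185; offset = 184
Weekday index = (5 + 184) mod 7 = 0 -> Monday
Weekend days: Saturday, Sunday

No


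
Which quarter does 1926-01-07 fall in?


Month: January (month 1)
Q1: Jan-Mar, Q2: Apr-Jun, Q3: Jul-Sep, Q4: Oct-Dec

Q1


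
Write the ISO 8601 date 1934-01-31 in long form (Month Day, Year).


ISO 1934-01-31 parses as year=1934, month=01, day=31
Month 1 -> January

January 31, 1934


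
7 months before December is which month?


December is month 12
12 - 7 = 5

May


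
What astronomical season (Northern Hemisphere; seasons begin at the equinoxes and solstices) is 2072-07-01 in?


Date: July 1
Astronomical Summer (approx.; exact equinox/solstice day varies by year): June 21 to September 21
July 1 falls within the Summer window

Summer


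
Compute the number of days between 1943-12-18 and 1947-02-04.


From 1943-12-18 to 1947-02-04
1943-12-18: days before December = 31 + 28 + 31 + 30 + 31 + 30 + 31 + 31 + 30 + 31 + 30 = 334 (1943 is not a leap year); day of year = 334 + 18 = 352
1947-02-04: days before February = 31; day of year = 31 + 4 = 35
Rest of 1943: 365 - 352 = 13
Full years 1944 (366), 1945 (365), 1946 (365): 1096
Total = 13 + 1096 + 35 = 1144

1144 days


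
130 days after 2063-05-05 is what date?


Start: 2063-05-05, add 130 days
May 2063 has 31 days: 31 - 5 = 26 days to May 31 -> 104 left
June 2063 has 30 days -> 74 left
July 2063 has 31 days -> 43 left
August 2063 has 31 days -> 12 left
September 2063: 12 <= 30 -> lands on September 12

Result: 2063-09-12


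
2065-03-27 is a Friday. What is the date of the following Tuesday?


Current: Friday
Target: Tuesday
Days ahead: 4

Next Tuesday: 2065-03-31


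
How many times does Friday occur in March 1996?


March 1996 has 31 days
Anchor: Jan 1, 1996. With p = 1996 - 1 = 1995: (p + p//4 - p//100 + p//400) mod 7 = (1995 + 498 - 19 + 4) mod 7 = 2478 mod 7 = 0 -> Monday (Mon=0 ... Sun=6)
Days before March (Jan-Feb): 60; March 1 index = (0 + 60) mod 7 = 4 -> Friday
First Friday is March 1
Fridays: 1, 8, 15, 22, 29

5 Fridays


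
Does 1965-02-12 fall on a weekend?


Anchor: Jan 1, 1965. With p = 1965 - 1 = 1964: (p + p//4 - p//100 + p//400) mod 7 = (1964 + 491 - 19 + 4) mod 7 = 2440 mod 7 = 4 -> Friday (Mon=0 ... Sun=6)
Day of year: 43; offset = 42
Weekday index = (4 + 42) mod 7 = 4 -> Friday
Weekend days: Saturday, Sunday

No


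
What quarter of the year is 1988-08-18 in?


Month: August (month 8)
Q1: Jan-Mar, Q2: Apr-Jun, Q3: Jul-Sep, Q4: Oct-Dec

Q3


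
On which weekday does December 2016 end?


December 2016 has 31 days
Anchor: Jan 1, 2016. With p = 2016 - 1 = 2015: (p + p//4 - p//100 + p//400) mod 7 = (2015 + 503 - 20 + 5) mod 7 = 2503 mod 7 = 4 -> Friday (Mon=0 ... Sun=6)
Days before December (Jan-Nov): 335; December 1 index = (4 + 335) mod 7 = 3 -> Thursday
Last day offset: 31 - 1 = 30 days
Weekday index = (3 + 30) mod 7 = 5

Saturday, December 31


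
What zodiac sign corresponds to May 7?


Date: May 7
Conventional tropical zodiac dates: Taurus from April 20 onward; Gemini starts May 21
May 7 falls within the Taurus range

Taurus


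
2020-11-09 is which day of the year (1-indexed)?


Date: November 9, 2020
Days in months 1 through 10: 305
Plus 9 days in November

Day of year: 314


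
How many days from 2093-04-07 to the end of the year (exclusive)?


Day of year: 97 of 365
Remaining = 365 - 97

268 days


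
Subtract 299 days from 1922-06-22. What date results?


Start: 1922-06-22, subtract 299 days
Back 22 days from June 22 reaches May 31, 1922 -> 277 left
May 1922 has 31 days -> back to April 30, 1922 -> 246 left
April 1922 has 30 days -> back to March 31, 1922 -> 216 left
March 1922 has 31 days -> back to February 28, 1922 -> 185 left
February 1922 has 28 days -> back to January 31, 1922 -> 157 left
January 1922 has 31 days -> back to December 31, 1921 -> 126 left
December 1921 has 31 days -> back to November 30, 1921 -> 95 left
November 1921 has 30 days -> back to October 31, 1921 -> 65 left
October 1921 has 31 days -> back to September 30, 1921 -> 34 left
September 1921 has 30 days -> back to August 31, 1921 -> 4 left
August 1921: 31 - 4 = 27 -> lands on August 27

Result: 1921-08-27


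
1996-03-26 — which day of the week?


Date: March 26, 1996
Anchor: Jan 1, 1996. With p = 1996 - 1 = 1995: (p + p//4 - p//100 + p//400) mod 7 = (1995 + 498 - 19 + 4) mod 7 = 2478 mod 7 = 0 -> Monday (Mon=0 ... Sun=6)
Days before March (Jan-Feb): 60; offset = 60 + 26 - 1 = 85
Weekday index = (0 + 85) mod 7 = 1

Day of the week: Tuesday


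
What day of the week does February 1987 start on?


Target: February 1, 1987
Anchor: Jan 1, 1987. With p = 1987 - 1 = 1986: (p + p//4 - p//100 + p//400) mod 7 = (1986 + 496 - 19 + 4) mod 7 = 2467 mod 7 = 3 -> Thursday (Mon=0 ... Sun=6)
Days before February (Jan): 31 days
Weekday index = (3 + 31) mod 7 = 6

Sunday


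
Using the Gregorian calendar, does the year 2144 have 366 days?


Gregorian leap year rule: divisible by 4, but not by 100, unless also by 400.
2144 is divisible by 4 but not 100 -> leap year

Yes


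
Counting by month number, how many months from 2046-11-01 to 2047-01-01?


From November 2046 to January 2047
1 year * 12 = 12 months, minus 10 months = 2

2 months


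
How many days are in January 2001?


January 2001

31 days


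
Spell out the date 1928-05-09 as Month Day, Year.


ISO 1928-05-09 parses as year=1928, month=05, day=09
Month 5 -> May

May 9, 1928


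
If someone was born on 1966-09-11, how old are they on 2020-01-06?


Birth: 1966-09-11
Reference: 2020-01-06
Year difference: 2020 - 1966 = 54
Birthday not yet reached in 2020, subtract 1

53 years old


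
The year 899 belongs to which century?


Century = (year - 1) // 100 + 1
= (899 - 1) // 100 + 1
= 898 // 100 + 1
= 8 + 1

9th century


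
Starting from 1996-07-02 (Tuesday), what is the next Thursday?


Current: Tuesday
Target: Thursday
Days ahead: 2

Next Thursday: 1996-07-04


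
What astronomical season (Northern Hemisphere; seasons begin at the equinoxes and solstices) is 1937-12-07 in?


Date: December 7
Astronomical Autumn (approx.; exact equinox/solstice day varies by year): September 22 to December 20
December 7 falls within the Autumn window

Autumn


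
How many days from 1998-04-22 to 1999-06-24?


From 1998-04-22 to 1999-06-24
1998-04-22: days before April = 31 + 28 + 31 = 90 (1998 is not a leap year); day of year = 90 + 22 = 112
1999-06-24: days before June = 31 + 28 + 31 + 30 + 31 = 151 (1999 is not a leap year); day of year = 151 + 24 = 175
Rest of 1998: 365 - 112 = 253
Total = 253 + 175 = 428

428 days


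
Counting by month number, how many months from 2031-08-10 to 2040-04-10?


From August 2031 to April 2040
9 years * 12 = 108 months, minus 4 months = 104

104 months


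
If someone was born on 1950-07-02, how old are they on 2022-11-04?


Birth: 1950-07-02
Reference: 2022-11-04
Year difference: 2022 - 1950 = 72

72 years old


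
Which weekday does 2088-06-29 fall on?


Date: June 29, 2088
Anchor: Jan 1, 2088. With p = 2088 - 1 = 2087: (p + p//4 - p//100 + p//400) mod 7 = (2087 + 521 - 20 + 5) mod 7 = 2593 mod 7 = 3 -> Thursday (Mon=0 ... Sun=6)
Days before June (Jan-May): 152; offset = 152 + 29 - 1 = 180
Weekday index = (3 + 180) mod 7 = 1

Day of the week: Tuesday


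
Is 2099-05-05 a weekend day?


Anchor: Jan 1, 2099. With p = 2099 - 1 = 2098: (p + p//4 - p//100 + p//400) mod 7 = (2098 + 524 - 20 + 5) mod 7 = 2607 mod 7 = 3 -> Thursday (Mon=0 ... Sun=6)
Day of year: 125; offset = 124
Weekday index = (3 + 124) mod 7 = 1 -> Tuesday
Weekend days: Saturday, Sunday

No


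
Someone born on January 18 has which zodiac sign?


Date: January 18
Conventional tropical zodiac dates: Capricorn from December 22 onward; Aquarius starts January 20
January 18 falls within the Capricorn range

Capricorn


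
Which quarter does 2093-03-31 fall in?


Month: March (month 3)
Q1: Jan-Mar, Q2: Apr-Jun, Q3: Jul-Sep, Q4: Oct-Dec

Q1


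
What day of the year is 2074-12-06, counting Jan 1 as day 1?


Date: December 6, 2074
Days in months 1 through 11: 334
Plus 6 days in December

Day of year: 340


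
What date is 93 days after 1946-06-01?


Start: 1946-06-01, add 93 days
June 1946 has 30 days: 30 - 1 = 29 days to June 30 -> 64 left
July 1946 has 31 days -> 33 left
August 1946 has 31 days -> 2 left
September 1946: 2 <= 30 -> lands on September 2

Result: 1946-09-02


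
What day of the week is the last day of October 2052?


October 2052 has 31 days
Anchor: Jan 1, 2052. With p = 2052 - 1 = 2051: (p + p//4 - p//100 + p//400) mod 7 = (2051 + 512 - 20 + 5) mod 7 = 2548 mod 7 = 0 -> Monday (Mon=0 ... Sun=6)
Days before October (Jan-Sep): 274; October 1 index = (0 + 274) mod 7 = 1 -> Tuesday
Last day offset: 31 - 1 = 30 days
Weekday index = (1 + 30) mod 7 = 3

Thursday, October 31


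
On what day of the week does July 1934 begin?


Target: July 1, 1934
Anchor: Jan 1, 1934. With p = 1934 - 1 = 1933: (p + p//4 - p//100 + p//400) mod 7 = (1933 + 483 - 19 + 4) mod 7 = 2401 mod 7 = 0 -> Monday (Mon=0 ... Sun=6)
Days before July (Jan-Jun): 181 days
Weekday index = (0 + 181) mod 7 = 6

Sunday


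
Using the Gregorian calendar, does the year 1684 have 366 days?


Gregorian leap year rule: divisible by 4, but not by 100, unless also by 400.
1684 is divisible by 4 but not 100 -> leap year

Yes


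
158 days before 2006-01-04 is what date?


Start: 2006-01-04, subtract 158 days
Back 4 days from January 4 reaches December 31, 2005 -> 154 left
December 2005 has 31 days -> back to November 30, 2005 -> 123 left
November 2005 has 30 days -> back to October 31, 2005 -> 93 left
October 2005 has 31 days -> back to September 30, 2005 -> 62 left
September 2005 has 30 days -> back to August 31, 2005 -> 32 left
August 2005 has 31 days -> back to July 31, 2005 -> 1 left
July 2005: 31 - 1 = 30 -> lands on July 30

Result: 2005-07-30


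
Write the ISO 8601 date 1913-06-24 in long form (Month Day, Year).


ISO 1913-06-24 parses as year=1913, month=06, day=24
Month 6 -> June

June 24, 1913


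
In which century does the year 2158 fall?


Century = (year - 1) // 100 + 1
= (2158 - 1) // 100 + 1
= 2157 // 100 + 1
= 21 + 1

22nd century


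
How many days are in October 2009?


October 2009

31 days


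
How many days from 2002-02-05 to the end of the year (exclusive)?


Day of year: 36 of 365
Remaining = 365 - 36

329 days


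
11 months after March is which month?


March is month 3
3 + 11 = 14; wrap: 14 - 12 = 2

February


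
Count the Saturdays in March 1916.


March 1916 has 31 days
Anchor: Jan 1, 1916. With p = 1916 - 1 = 1915: (p + p//4 - p//100 + p//400) mod 7 = (1915 + 478 - 19 + 4) mod 7 = 2378 mod 7 = 5 -> Saturday (Mon=0 ... Sun=6)
Days before March (Jan-Feb): 60; March 1 index = (5 + 60) mod 7 = 2 -> Wednesday
First Saturday is March 4
Saturdays: 4, 11, 18, 25

4 Saturdays


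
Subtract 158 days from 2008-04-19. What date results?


Start: 2008-04-19, subtract 158 days
Back 19 days from April 19 reaches March 31, 2008 -> 139 left
March 2008 has 31 days -> back to February 29, 2008 -> 108 left
February 2008 has 29 days -> back to January 31, 2008 -> 79 left
January 2008 has 31 days -> back to December 31, 2007 -> 48 left
December 2007 has 31 days -> back to November 30, 2007 -> 17 left
November 2007: 30 - 17 = 13 -> lands on November 13

Result: 2007-11-13


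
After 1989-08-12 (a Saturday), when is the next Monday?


Current: Saturday
Target: Monday
Days ahead: 2

Next Monday: 1989-08-14


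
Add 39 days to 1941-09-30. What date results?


Start: 1941-09-30, add 39 days
September 30 is the last day of September 1941 -> 39 left
October 1941 has 31 days -> 8 left
November 1941: 8 <= 30 -> lands on November 8

Result: 1941-11-08


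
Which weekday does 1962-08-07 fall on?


Date: August 7, 1962
Anchor: Jan 1, 1962. With p = 1962 - 1 = 1961: (p + p//4 - p//100 + p//400) mod 7 = (1961 + 490 - 19 + 4) mod 7 = 2436 mod 7 = 0 -> Monday (Mon=0 ... Sun=6)
Days before August (Jan-Jul): 212; offset = 212 + 7 - 1 = 218
Weekday index = (0 + 218) mod 7 = 1

Day of the week: Tuesday


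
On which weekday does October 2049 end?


October 2049 has 31 days
Anchor: Jan 1, 2049. With p = 2049 - 1 = 2048: (p + p//4 - p//100 + p//400) mod 7 = (2048 + 512 - 20 + 5) mod 7 = 2545 mod 7 = 4 -> Friday (Mon=0 ... Sun=6)
Days before October (Jan-Sep): 273; October 1 index = (4 + 273) mod 7 = 4 -> Friday
Last day offset: 31 - 1 = 30 days
Weekday index = (4 + 30) mod 7 = 6

Sunday, October 31


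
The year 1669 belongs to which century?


Century = (year - 1) // 100 + 1
= (1669 - 1) // 100 + 1
= 1668 // 100 + 1
= 16 + 1

17th century


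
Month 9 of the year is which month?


Month 9 of 12

September


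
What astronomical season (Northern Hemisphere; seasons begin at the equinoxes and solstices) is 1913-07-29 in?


Date: July 29
Astronomical Summer (approx.; exact equinox/solstice day varies by year): June 21 to September 21
July 29 falls within the Summer window

Summer


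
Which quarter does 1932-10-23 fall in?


Month: October (month 10)
Q1: Jan-Mar, Q2: Apr-Jun, Q3: Jul-Sep, Q4: Oct-Dec

Q4


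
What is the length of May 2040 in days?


May 2040

31 days


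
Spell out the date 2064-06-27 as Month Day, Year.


ISO 2064-06-27 parses as year=2064, month=06, day=27
Month 6 -> June

June 27, 2064


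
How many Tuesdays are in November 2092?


November 2092 has 30 days
Anchor: Jan 1, 2092. With p = 2092 - 1 = 2091: (p + p//4 - p//100 + p//400) mod 7 = (2091 + 522 - 20 + 5) mod 7 = 2598 mod 7 = 1 -> Tuesday (Mon=0 ... Sun=6)
Days before November (Jan-Oct): 305; November 1 index = (1 + 305) mod 7 = 5 -> Saturday
First Tuesday is November 4
Tuesdays: 4, 11, 18, 25

4 Tuesdays


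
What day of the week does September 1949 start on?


Target: September 1, 1949
Anchor: Jan 1, 1949. With p = 1949 - 1 = 1948: (p + p//4 - p//100 + p//400) mod 7 = (1948 + 487 - 19 + 4) mod 7 = 2420 mod 7 = 5 -> Saturday (Mon=0 ... Sun=6)
Days before September (Jan-Aug): 243 days
Weekday index = (5 + 243) mod 7 = 3

Thursday


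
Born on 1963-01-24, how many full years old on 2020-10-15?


Birth: 1963-01-24
Reference: 2020-10-15
Year difference: 2020 - 1963 = 57

57 years old


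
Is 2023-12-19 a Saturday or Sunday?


Anchor: Jan 1, 2023. With p = 2023 - 1 = 2022: (p + p//4 - p//100 + p//400) mod 7 = (2022 + 505 - 20 + 5) mod 7 = 2512 mod 7 = 6 -> Sunday (Mon=0 ... Sun=6)
Day of year: 353; offset = 352
Weekday index = (6 + 352) mod 7 = 1 -> Tuesday
Weekend days: Saturday, Sunday

No


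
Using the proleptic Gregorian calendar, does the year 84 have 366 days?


Gregorian leap year rule: divisible by 4, but not by 100, unless also by 400.
84 is divisible by 4 but not 100 -> leap year

Yes


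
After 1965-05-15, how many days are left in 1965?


Day of year: 135 of 365
Remaining = 365 - 135

230 days


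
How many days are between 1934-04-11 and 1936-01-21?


From 1934-04-11 to 1936-01-21
1934-04-11: days before April = 31 + 28 + 31 = 90 (1934 is not a leap year); day of year = 90 + 11 = 101
1936-01-21: day of year = 21
Rest of 1934: 365 - 101 = 264
Full years 1935 (365): 365
Total = 264 + 365 + 21 = 650

650 days


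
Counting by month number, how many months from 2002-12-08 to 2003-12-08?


From December 2002 to December 2003
1 year * 12 = 12 months = 12

12 months


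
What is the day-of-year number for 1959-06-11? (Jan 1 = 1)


Date: June 11, 1959
Days in months 1 through 5: 151
Plus 11 days in June

Day of year: 162


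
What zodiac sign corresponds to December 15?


Date: December 15
Conventional tropical zodiac dates: Sagittarius from November 22 onward; Capricorn starts December 22
December 15 falls within the Sagittarius range

Sagittarius


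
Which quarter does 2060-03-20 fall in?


Month: March (month 3)
Q1: Jan-Mar, Q2: Apr-Jun, Q3: Jul-Sep, Q4: Oct-Dec

Q1


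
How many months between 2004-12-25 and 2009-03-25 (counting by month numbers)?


From December 2004 to March 2009
5 years * 12 = 60 months, minus 9 months = 51

51 months


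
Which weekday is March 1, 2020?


Target: March 1, 2020
Anchor: Jan 1, 2020. With p = 2020 - 1 = 2019: (p + p//4 - p//100 + p//400) mod 7 = (2019 + 504 - 20 + 5) mod 7 = 2508 mod 7 = 2 -> Wednesday (Mon=0 ... Sun=6)
Days before March (Jan-Feb): 60 days
Weekday index = (2 + 60) mod 7 = 6

Sunday


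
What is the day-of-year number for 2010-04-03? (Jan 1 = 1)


Date: April 3, 2010
Days in months 1 through 3: 90
Plus 3 days in April

Day of year: 93


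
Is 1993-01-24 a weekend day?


Anchor: Jan 1, 1993. With p = 1993 - 1 = 1992: (p + p//4 - p//100 + p//400) mod 7 = (1992 + 498 - 19 + 4) mod 7 = 2475 mod 7 = 4 -> Friday (Mon=0 ... Sun=6)
Day of year: 24; offset = 23
Weekday index = (4 + 23) mod 7 = 6 -> Sunday
Weekend days: Saturday, Sunday

Yes


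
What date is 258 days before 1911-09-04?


Start: 1911-09-04, subtract 258 days
Back 4 days from September 4 reaches August 31, 1911 -> 254 left
August 1911 has 31 days -> back to July 31, 1911 -> 223 left
July 1911 has 31 days -> back to June 30, 1911 -> 192 left
June 1911 has 30 days -> back to May 31, 1911 -> 162 left
May 1911 has 31 days -> back to April 30, 1911 -> 131 left
April 1911 has 30 days -> back to March 31, 1911 -> 101 left
March 1911 has 31 days -> back to February 28, 1911 -> 70 left
February 1911 has 28 days -> back to January 31, 1911 -> 42 left
January 1911 has 31 days -> back to December 31, 1910 -> 11 left
December 1910: 31 - 11 = 20 -> lands on December 20

Result: 1910-12-20


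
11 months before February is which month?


February is month 2
2 - 11 = -9; wrap: -9 + 12 = 3

March


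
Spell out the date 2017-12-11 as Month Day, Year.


ISO 2017-12-11 parses as year=2017, month=12, day=11
Month 12 -> December

December 11, 2017


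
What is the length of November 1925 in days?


November 1925

30 days


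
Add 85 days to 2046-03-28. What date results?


Start: 2046-03-28, add 85 days
March 2046 has 31 days: 31 - 28 = 3 days to March 31 -> 82 left
April 2046 has 30 days -> 52 left
May 2046 has 31 days -> 21 left
June 2046: 21 <= 30 -> lands on June 21

Result: 2046-06-21


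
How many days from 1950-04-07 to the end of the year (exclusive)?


Day of year: 97 of 365
Remaining = 365 - 97

268 days


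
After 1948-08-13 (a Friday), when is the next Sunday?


Current: Friday
Target: Sunday
Days ahead: 2

Next Sunday: 1948-08-15


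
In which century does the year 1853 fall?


Century = (year - 1) // 100 + 1
= (1853 - 1) // 100 + 1
= 1852 // 100 + 1
= 18 + 1

19th century


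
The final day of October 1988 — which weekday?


October 1988 has 31 days
Anchor: Jan 1, 1988. With p = 1988 - 1 = 1987: (p + p//4 - p//100 + p//400) mod 7 = (1987 + 496 - 19 + 4) mod 7 = 2468 mod 7 = 4 -> Friday (Mon=0 ... Sun=6)
Days before October (Jan-Sep): 274; October 1 index = (4 + 274) mod 7 = 5 -> Saturday
Last day offset: 31 - 1 = 30 days
Weekday index = (5 + 30) mod 7 = 0

Monday, October 31


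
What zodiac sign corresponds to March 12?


Date: March 12
Conventional tropical zodiac dates: Pisces from February 19 onward; Aries starts March 21
March 12 falls within the Pisces range

Pisces


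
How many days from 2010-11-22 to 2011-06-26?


From 2010-11-22 to 2011-06-26
2010-11-22: days before November = 31 + 28 + 31 + 30 + 31 + 30 + 31 + 31 + 30 + 31 = 304 (2010 is not a leap year); day of year = 304 + 22 = 326
2011-06-26: days before June = 31 + 28 + 31 + 30 + 31 = 151 (2011 is not a leap year); day of year = 151 + 26 = 177
Rest of 2010: 365 - 326 = 39
Total = 39 + 177 = 216

216 days
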